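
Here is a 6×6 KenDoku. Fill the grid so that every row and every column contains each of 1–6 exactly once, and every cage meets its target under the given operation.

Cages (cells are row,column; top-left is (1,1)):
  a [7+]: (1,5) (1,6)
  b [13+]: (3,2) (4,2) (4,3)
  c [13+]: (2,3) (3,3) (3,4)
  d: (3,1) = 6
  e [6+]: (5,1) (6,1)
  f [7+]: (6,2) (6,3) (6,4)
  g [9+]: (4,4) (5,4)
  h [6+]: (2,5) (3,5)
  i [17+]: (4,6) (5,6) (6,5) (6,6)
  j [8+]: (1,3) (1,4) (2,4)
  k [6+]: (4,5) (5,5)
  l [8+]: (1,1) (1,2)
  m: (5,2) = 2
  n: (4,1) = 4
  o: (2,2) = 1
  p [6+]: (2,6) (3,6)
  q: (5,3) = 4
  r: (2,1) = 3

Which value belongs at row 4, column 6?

2

Cage r is given, which forces (2,1) = 3.
Cage o is given, so (2,2) = 1.
D is a freebie, so (3,1) = 6.
Cage n is a single given cell, so (4,1) = 4.
M is a freebie, which forces (5,2) = 2.
Cage q is a single given cell; hence (5,3) = 4.
Column 2 already has 2; hence (6,2) = 4.
Cage b has sum 13, which forces (3,2) = 5.
Cage c needs sum 13, leaving (2,3) = 6.
Cage c needs sum 13, so (3,3) = 3.
The 3 cells of cage c must have sum 13, which forces (3,4) = 4.
In row 2, 2 can only go at (2,4), so (2,4) = 2.
Cage f has sum 7, which forces (6,3) = 2.
Column 4 now contains 2, so (6,4) = 1.
Cage j has sum 8; hence (1,3) = 1.
Column 4 already has 1, which forces (1,4) = 5.
Cage b has sum 13; hence (4,2) = 3.
Column 3 now contains 2, leaving (4,3) = 5.
Row 4 now contains 3, which forces (4,4) = 6.
Row 4 already has 5, which forces (4,5) = 1.
Row 4 now contains 1, which forces (4,6) = 2.
The two cells of cage e must have sum 6, so (5,1) = 1.
Column 4 already has 6, leaving (5,4) = 3.
Column 5 already has 1, leaving (5,5) = 5.
Row 5 now contains 5, so (5,6) = 6.
1 is placed in row 6, which forces (6,1) = 5.
Row 6 now contains 5, which forces (6,6) = 3.
Row 1 now contains 5; hence (1,1) = 2.
Column 2 already has 3, leaving (1,2) = 6.
Cage a's pair has sum 7, so (1,5) = 3.
3 is placed in column 6, which forces (1,6) = 4.
Column 5 now contains 5, which forces (2,5) = 4.
Cage p needs two cells with sum 6, leaving (2,6) = 5.
Column 5 already has 1, which forces (3,5) = 2.
Column 6 already has 2, leaving (3,6) = 1.
3 is placed in row 6, leaving (6,5) = 6.
Filled in: 2 6 1 5 3 4 / 3 1 6 2 4 5 / 6 5 3 4 2 1 / 4 3 5 6 1 2 / 1 2 4 3 5 6 / 5 4 2 1 6 3.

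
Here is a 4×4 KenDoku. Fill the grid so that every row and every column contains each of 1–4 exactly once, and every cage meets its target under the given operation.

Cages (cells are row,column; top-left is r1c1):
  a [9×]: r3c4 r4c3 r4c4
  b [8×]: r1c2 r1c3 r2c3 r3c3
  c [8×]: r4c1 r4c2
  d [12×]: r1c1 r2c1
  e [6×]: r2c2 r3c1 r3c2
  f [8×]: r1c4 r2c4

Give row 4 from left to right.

2 4 3 1

Cage b has product 8, leaving r1c2 = 1.
Cage a needs product 9, which forces r3c4 = 3.
Cage a has product 9, which forces r4c3 = 3.
The 3 cells of cage a must have product 9; hence r4c4 = 1.
Cage e needs product 6, which forces r2c2 = 3.
Cage e has product 6, so r3c1 = 1.
Row 3 already has 3, leaving r3c2 = 2.
Row 3 already has 2, which forces r3c3 = 4.
Column 2 now contains 2, so r4c2 = 4.
The two cells of cage d must have product 12; hence r1c1 = 3.
Column 3 now contains 4, which forces r1c3 = 2.
Row 1 already has 2; hence r1c4 = 4.
Row 2 now contains 3, so r2c1 = 4.
Cage b needs product 8, so r2c3 = 1.
Column 4 already has 4, which forces r2c4 = 2.
Row 4 now contains 4, so r4c1 = 2.
The full grid is 3 1 2 4 / 4 3 1 2 / 1 2 4 3 / 2 4 3 1.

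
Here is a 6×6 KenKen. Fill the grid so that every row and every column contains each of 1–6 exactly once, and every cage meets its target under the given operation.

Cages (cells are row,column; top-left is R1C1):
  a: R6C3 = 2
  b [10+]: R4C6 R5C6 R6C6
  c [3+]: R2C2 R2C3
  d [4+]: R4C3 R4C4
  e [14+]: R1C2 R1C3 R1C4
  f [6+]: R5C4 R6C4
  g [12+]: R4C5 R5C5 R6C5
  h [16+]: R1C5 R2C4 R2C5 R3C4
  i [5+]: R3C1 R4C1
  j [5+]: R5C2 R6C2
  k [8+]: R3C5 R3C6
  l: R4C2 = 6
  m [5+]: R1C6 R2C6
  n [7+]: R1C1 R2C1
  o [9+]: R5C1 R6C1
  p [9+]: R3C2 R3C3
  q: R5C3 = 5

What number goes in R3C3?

4

L is a freebie; hence R4C2 = 6.
Cage q is given, so R5C3 = 5.
Cage a is given, leaving R6C3 = 2.
Cage c needs two cells with sum 3, so R2C2 = 2.
Column 3 now contains 2; hence R2C3 = 1.
Column 3 now contains 1, which forces R4C3 = 3.
Row 4 now contains 3, which forces R4C4 = 1.
1 is placed in column 4, leaving R5C4 = 2.
Column 3 already has 3, so R1C3 = 6.
Column 3 now contains 6; hence R3C3 = 4.
The two cells of cage f must have sum 6; hence R6C4 = 4.
The two cells of cage p must have sum 9, which forces R3C2 = 5.
Cage j's pair has sum 5; hence R5C2 = 4.
Row 6 already has 4, which forces R6C2 = 1.
Row 6 already has 1; hence R6C6 = 5.
Column 2 now contains 5; hence R1C2 = 3.
Cage e has sum 14; hence R1C4 = 5.
The 3 cells of cage g must have sum 12; hence R4C5 = 5.
The 3 cells of cage g must have sum 12, so R5C5 = 1.
Row 5 already has 1, which forces R5C6 = 3.
Cage g needs sum 12; hence R6C5 = 6.
Cage h has sum 16, leaving R1C5 = 4.
Cage m needs two cells with sum 5; hence R1C6 = 1.
Cage h needs sum 16, leaving R2C4 = 6.
The 4 cells of cage h must have sum 16; hence R2C5 = 3.
Column 6 now contains 3, leaving R2C6 = 4.
Cage h has sum 16, leaving R3C4 = 3.
Column 5 now contains 6; hence R3C5 = 2.
Cage k's pair has sum 8; hence R3C6 = 6.
The 3 cells of cage b must have sum 10, so R4C6 = 2.
3 is placed in row 5, which forces R5C1 = 6.
Row 6 already has 6, so R6C1 = 3.
1 is placed in row 1; hence R1C1 = 2.
Row 2 already has 3, so R2C1 = 5.
Row 3 now contains 3, which forces R3C1 = 1.
Row 4 already has 2, which forces R4C1 = 4.
Completed grid: 2 3 6 5 4 1 / 5 2 1 6 3 4 / 1 5 4 3 2 6 / 4 6 3 1 5 2 / 6 4 5 2 1 3 / 3 1 2 4 6 5.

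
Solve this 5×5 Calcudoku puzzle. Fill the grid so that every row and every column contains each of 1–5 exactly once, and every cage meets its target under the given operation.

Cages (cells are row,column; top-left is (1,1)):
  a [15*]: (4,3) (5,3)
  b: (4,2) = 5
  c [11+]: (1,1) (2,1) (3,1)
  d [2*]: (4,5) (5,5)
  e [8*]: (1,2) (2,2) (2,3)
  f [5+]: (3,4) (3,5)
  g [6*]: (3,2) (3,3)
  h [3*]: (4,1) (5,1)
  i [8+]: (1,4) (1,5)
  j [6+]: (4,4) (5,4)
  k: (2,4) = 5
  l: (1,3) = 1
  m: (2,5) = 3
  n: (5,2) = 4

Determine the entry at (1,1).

L is a freebie, so (1,3) = 1.
Cage k is a single given cell, which forces (2,4) = 5.
Cage m is a single given cell, which forces (2,5) = 3.
B is a freebie; hence (4,2) = 5.
Row 4 now contains 5, so (4,3) = 3.
N is a freebie, leaving (5,2) = 4.
Column 3 now contains 3; hence (5,3) = 5.
Column 2 now contains 4; hence (1,2) = 2.
Column 4 now contains 5, leaving (1,4) = 3.
Column 5 now contains 3, which forces (1,5) = 5.
The 3 cells of cage e must have product 8, so (2,2) = 1.
Cage e needs product 8, so (2,3) = 4.
Cage g needs two cells with product 6, which forces (3,2) = 3.
Column 3 now contains 3, leaving (3,3) = 2.
Row 4 already has 3, so (4,1) = 1.
Cage j's pair has sum 6, leaving (4,4) = 4.
1 is placed in row 4, leaving (4,5) = 2.
Cage h's pair has product 3, which forces (5,1) = 3.
The two cells of cage j must have sum 6, which forces (5,4) = 2.
Column 5 already has 2; hence (5,5) = 1.
Row 1 already has 5, which forces (1,1) = 4.
4 is placed in row 2, leaving (2,1) = 2.
The 3 cells of cage c must have sum 11, so (3,1) = 5.
Column 4 now contains 4; hence (3,4) = 1.
1 is placed in column 5, leaving (3,5) = 4.
Completed grid: 4 2 1 3 5 / 2 1 4 5 3 / 5 3 2 1 4 / 1 5 3 4 2 / 3 4 5 2 1.

4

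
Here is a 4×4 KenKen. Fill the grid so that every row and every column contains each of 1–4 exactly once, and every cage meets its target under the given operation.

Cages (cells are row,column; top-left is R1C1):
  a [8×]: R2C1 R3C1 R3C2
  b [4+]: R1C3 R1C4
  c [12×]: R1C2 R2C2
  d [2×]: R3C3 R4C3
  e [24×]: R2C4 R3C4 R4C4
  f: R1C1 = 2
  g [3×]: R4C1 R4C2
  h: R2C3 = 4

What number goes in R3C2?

Cage f is given, which forces R1C1 = 2.
Cage h is a single given cell, so R2C3 = 4.
The two cells of cage c must have product 12, so R1C2 = 4.
Row 2 already has 4, so R2C1 = 1.
Row 2 already has 4, so R2C2 = 3.
Row 2 already has 3; hence R2C4 = 2.
Cage a has product 8; hence R3C1 = 4.
The 3 cells of cage a must have product 8, so R3C2 = 2.
Row 3 now contains 2; hence R3C3 = 1.
4 is placed in row 3, so R3C4 = 3.
Column 1 already has 1, so R4C1 = 3.
Column 2 already has 3, leaving R4C2 = 1.
Column 3 now contains 1, which forces R4C3 = 2.
3 is placed in column 4, so R4C4 = 4.
Column 3 now contains 1, so R1C3 = 3.
3 is placed in column 4, so R1C4 = 1.
Filled in: 2 4 3 1 / 1 3 4 2 / 4 2 1 3 / 3 1 2 4.

2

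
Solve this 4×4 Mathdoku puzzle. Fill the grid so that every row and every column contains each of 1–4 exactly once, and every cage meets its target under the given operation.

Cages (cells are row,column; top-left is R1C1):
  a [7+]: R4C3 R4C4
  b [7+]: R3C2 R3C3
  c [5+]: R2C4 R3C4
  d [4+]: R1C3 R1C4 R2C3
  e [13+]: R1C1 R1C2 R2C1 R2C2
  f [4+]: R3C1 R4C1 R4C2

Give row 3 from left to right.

1 3 4 2

Cage d needs sum 4, so R1C3 = 2.
Cage d needs sum 4, which forces R1C4 = 1.
The 3 cells of cage d must have sum 4, so R2C3 = 1.
The 3 cells of cage f must have sum 4, leaving R3C1 = 1.
Cage f has sum 4, leaving R4C1 = 2.
Cage f needs sum 4, leaving R4C2 = 1.
Cage e has sum 13, which forces R1C1 = 3.
The 4 cells of cage e must have sum 13, leaving R1C2 = 4.
Cage e needs sum 13; hence R2C1 = 4.
The 4 cells of cage e must have sum 13, so R2C2 = 2.
Row 2 already has 2, which forces R2C4 = 3.
Column 2 already has 4, so R3C2 = 3.
3 is placed in row 3, leaving R3C3 = 4.
Column 4 already has 3, which forces R3C4 = 2.
4 is placed in column 3, which forces R4C3 = 3.
Column 4 already has 3, leaving R4C4 = 4.
Completed grid: 3 4 2 1 / 4 2 1 3 / 1 3 4 2 / 2 1 3 4.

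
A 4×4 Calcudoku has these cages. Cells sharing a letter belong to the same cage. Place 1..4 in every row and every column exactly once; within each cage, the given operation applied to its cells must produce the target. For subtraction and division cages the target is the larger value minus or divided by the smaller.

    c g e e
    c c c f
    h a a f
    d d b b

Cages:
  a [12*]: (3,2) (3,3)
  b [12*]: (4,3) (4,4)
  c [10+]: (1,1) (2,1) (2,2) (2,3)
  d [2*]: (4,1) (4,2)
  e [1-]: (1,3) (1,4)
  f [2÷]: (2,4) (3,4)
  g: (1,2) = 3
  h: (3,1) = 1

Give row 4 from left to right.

Cage g is a single given cell, leaving (1,2) = 3.
H is a freebie, leaving (3,1) = 1.
Column 2 already has 3, so (3,2) = 4.
4 is placed in row 3, which forces (3,3) = 3.
4 is placed in row 3, so (3,4) = 2.
Column 1 already has 1, so (4,1) = 2.
2 is placed in row 4, leaving (4,2) = 1.
Column 3 already has 3, leaving (4,3) = 4.
4 is placed in row 4, leaving (4,4) = 3.
Column 1 already has 2, which forces (1,1) = 4.
The two cells of cage e must have difference 1, which forces (1,3) = 2.
Cage e needs two cells with difference 1, so (1,4) = 1.
Cage c has sum 10, so (2,1) = 3.
Column 2 already has 1, leaving (2,2) = 2.
Cage c has sum 10, which forces (2,3) = 1.
Column 4 already has 1; hence (2,4) = 4.
Completed grid: 4 3 2 1 / 3 2 1 4 / 1 4 3 2 / 2 1 4 3.

2 1 4 3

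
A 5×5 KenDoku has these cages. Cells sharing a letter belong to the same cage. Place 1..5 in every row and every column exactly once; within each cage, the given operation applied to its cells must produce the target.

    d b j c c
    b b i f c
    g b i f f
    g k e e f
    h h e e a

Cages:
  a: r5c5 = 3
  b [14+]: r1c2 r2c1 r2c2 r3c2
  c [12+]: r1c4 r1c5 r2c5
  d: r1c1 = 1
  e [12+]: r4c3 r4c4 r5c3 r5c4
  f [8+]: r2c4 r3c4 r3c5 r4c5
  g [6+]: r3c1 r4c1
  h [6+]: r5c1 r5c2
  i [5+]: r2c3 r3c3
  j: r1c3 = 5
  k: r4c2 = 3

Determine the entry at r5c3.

Cage d is given, so r1c1 = 1.
Cage j is a single given cell, leaving r1c3 = 5.
Cage k is given; hence r4c2 = 3.
Cage a is a single given cell, which forces r5c5 = 3.
Cage c has sum 12, so r1c4 = 3.
Cage c has sum 12, which forces r1c5 = 4.
Cage c has sum 12, which forces r2c5 = 5.
Row 1 already has 4; hence r1c2 = 2.
The 4 cells of cage b must have sum 14, which forces r2c1 = 3.
Cage b has sum 14, so r2c2 = 4.
4 is placed in row 2, so r2c4 = 1.
Cage b needs sum 14; hence r3c2 = 5.
Column 4 already has 1, so r3c4 = 4.
Column 2 now contains 4, leaving r5c2 = 1.
1 is placed in row 2, which forces r2c3 = 2.
Row 3 already has 4, so r3c1 = 2.
Cage i's pair has sum 5, leaving r3c3 = 3.
Row 3 already has 2, which forces r3c5 = 1.
Cage g needs two cells with sum 6; hence r4c1 = 4.
Cage e needs sum 12; hence r4c3 = 1.
Column 5 now contains 1, so r4c5 = 2.
The two cells of cage h must have sum 6, so r5c1 = 5.
Cage e needs sum 12, leaving r5c3 = 4.
5 is placed in row 5, which forces r5c4 = 2.
Row 4 already has 2, leaving r4c4 = 5.
Completed grid: 1 2 5 3 4 / 3 4 2 1 5 / 2 5 3 4 1 / 4 3 1 5 2 / 5 1 4 2 3.

4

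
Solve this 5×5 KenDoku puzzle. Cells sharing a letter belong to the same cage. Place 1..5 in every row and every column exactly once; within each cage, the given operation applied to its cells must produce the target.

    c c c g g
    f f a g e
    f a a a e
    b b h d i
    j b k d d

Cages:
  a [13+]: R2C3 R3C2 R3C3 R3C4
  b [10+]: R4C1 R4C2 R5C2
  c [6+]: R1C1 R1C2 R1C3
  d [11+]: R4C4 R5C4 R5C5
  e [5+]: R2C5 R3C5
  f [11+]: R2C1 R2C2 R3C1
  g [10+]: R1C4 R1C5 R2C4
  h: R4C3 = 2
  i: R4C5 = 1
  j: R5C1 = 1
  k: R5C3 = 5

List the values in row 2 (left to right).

H is a freebie, so R4C3 = 2.
I is a freebie, which forces R4C5 = 1.
J is a freebie; hence R5C1 = 1.
Cage k is given, leaving R5C3 = 5.
Column 5 needs a 5, and only R1C5 is open for it.
The only place for 4 in row 1 is R1C4.
Cage g needs sum 10; hence R2C4 = 1.
Column 4 already has 4, which forces R4C4 = 5.
Cage d needs sum 11, which forces R5C4 = 2.
Cage d needs sum 11, which forces R5C5 = 4.
Cage a needs sum 13, which forces R2C3 = 4.
Cage a has sum 13, leaving R3C2 = 5.
Cage a has sum 13, leaving R3C3 = 1.
Column 4 already has 2, so R3C4 = 3.
3 is placed in row 3, which forces R3C5 = 2.
Row 4 already has 5, so R4C1 = 3.
Cage b needs sum 10, leaving R4C2 = 4.
2 is placed in row 5, which forces R5C2 = 3.
Column 1 now contains 3, so R1C1 = 2.
Cage c has sum 6, so R1C2 = 1.
Column 3 now contains 1, so R1C3 = 3.
Cage f needs sum 11, leaving R2C1 = 5.
Column 2 already has 3, leaving R2C2 = 2.
Column 5 already has 2, so R2C5 = 3.
2 is placed in row 3, which forces R3C1 = 4.
Completed grid: 2 1 3 4 5 / 5 2 4 1 3 / 4 5 1 3 2 / 3 4 2 5 1 / 1 3 5 2 4.

5 2 4 1 3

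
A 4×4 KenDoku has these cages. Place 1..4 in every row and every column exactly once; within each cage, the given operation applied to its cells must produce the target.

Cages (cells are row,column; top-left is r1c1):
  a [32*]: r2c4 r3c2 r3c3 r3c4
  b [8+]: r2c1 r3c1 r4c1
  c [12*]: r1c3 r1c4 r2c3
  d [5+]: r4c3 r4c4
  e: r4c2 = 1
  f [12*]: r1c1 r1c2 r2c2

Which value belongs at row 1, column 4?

Cage a has product 32, leaving r2c4 = 4.
Cage e is given, so r4c2 = 1.
The only place for 3 in row 3 is r3c1.
Column 1 now contains 3, so r2c1 = 1.
Column 1 now contains 3; hence r4c1 = 4.
1 is placed in column 1, so r1c1 = 2.
The 3 cells of cage f must have product 12, so r1c2 = 3.
Row 1 now contains 3, leaving r1c3 = 4.
Row 1 already has 2, leaving r1c4 = 1.
Cage f needs product 12; hence r2c2 = 2.
Row 2 already has 2; hence r2c3 = 3.
Column 2 already has 2, which forces r3c2 = 4.
1 is placed in column 4, so r3c4 = 2.
Column 3 already has 3; hence r4c3 = 2.
2 is placed in column 4, which forces r4c4 = 3.
Row 3 already has 2; hence r3c3 = 1.
Filled in: 2 3 4 1 / 1 2 3 4 / 3 4 1 2 / 4 1 2 3.

1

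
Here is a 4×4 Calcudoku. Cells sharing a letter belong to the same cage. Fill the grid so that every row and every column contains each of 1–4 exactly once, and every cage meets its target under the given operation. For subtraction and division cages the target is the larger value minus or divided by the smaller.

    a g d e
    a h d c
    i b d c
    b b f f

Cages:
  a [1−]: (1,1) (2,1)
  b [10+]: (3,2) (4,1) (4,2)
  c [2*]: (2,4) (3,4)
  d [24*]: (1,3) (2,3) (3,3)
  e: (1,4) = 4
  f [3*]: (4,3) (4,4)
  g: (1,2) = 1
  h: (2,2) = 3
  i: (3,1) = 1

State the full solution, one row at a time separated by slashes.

Cage g is given, which forces (1,2) = 1.
E is a freebie; hence (1,4) = 4.
H is a freebie; hence (2,2) = 3.
I is a freebie, leaving (3,1) = 1.
Column 2 now contains 3, so (3,2) = 4.
1 is placed in row 3, leaving (3,4) = 2.
Column 2 already has 4, which forces (4,2) = 2.
The two cells of cage a must have difference 1, leaving (1,1) = 3.
The 3 cells of cage d must have product 24, which forces (1,3) = 2.
Cage d has product 24, leaving (2,3) = 4.
Column 4 now contains 2, so (2,4) = 1.
Row 3 already has 2, so (3,3) = 3.
Cage b has sum 10, which forces (4,1) = 4.
Column 3 already has 3; hence (4,3) = 1.
1 is placed in column 4, which forces (4,4) = 3.
Row 2 already has 4, leaving (2,1) = 2.

3 1 2 4 / 2 3 4 1 / 1 4 3 2 / 4 2 1 3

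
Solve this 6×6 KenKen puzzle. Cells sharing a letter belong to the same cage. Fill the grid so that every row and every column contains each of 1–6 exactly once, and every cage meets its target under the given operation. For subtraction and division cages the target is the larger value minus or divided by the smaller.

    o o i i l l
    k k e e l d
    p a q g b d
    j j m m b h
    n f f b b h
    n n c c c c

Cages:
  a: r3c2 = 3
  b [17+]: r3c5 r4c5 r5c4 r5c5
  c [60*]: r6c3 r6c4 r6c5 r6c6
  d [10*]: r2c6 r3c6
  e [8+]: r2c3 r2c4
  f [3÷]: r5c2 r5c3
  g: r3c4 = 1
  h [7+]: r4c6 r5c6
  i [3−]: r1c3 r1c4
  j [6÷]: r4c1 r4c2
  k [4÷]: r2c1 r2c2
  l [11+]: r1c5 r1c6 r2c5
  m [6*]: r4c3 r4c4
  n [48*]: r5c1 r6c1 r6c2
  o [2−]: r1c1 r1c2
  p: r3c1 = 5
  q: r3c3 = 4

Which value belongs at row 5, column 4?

5

Cage p is a single given cell, leaving r3c1 = 5.
Cage a is a single given cell; hence r3c2 = 3.
Q is a freebie, leaving r3c3 = 4.
Cage g is a single given cell, so r3c4 = 1.
5 is placed in row 3, so r3c6 = 2.
Column 6 already has 2; hence r2c6 = 5.
Row 3 now contains 2; hence r3c5 = 6.
The only place for 3 in row 2 is r2c5.
Row 4 needs a 5, and only r4c5 is open for it.
5 is placed in column 5, leaving r1c5 = 2.
Cage l has sum 11, leaving r1c6 = 6.
The two cells of cage o must have difference 2; hence r1c1 = 3.
The two cells of cage i must have difference 3; hence r1c3 = 1.
Cage i needs two cells with difference 3, so r1c4 = 4.
1 is placed in row 1, leaving r1c2 = 5.
Row 4 needs a 4, and only r4c6 is open for it.
4 is placed in column 6, leaving r5c6 = 3.
Cage c needs product 60, which forces r6c5 = 4.
4 is placed in column 6, so r6c6 = 1.
The 3 cells of cage n must have product 48, so r5c1 = 4.
Cage b has sum 17, which forces r5c4 = 5.
Column 5 already has 4; hence r5c5 = 1.
Column 4 already has 5, so r6c4 = 3.
Column 1 already has 4, leaving r2c1 = 1.
Cage k's pair has quotient 4, so r2c2 = 4.
Column 1 already has 1; hence r4c1 = 6.
Row 4 now contains 6, so r4c2 = 1.
The two cells of cage m must have product 6; hence r4c3 = 3.
Column 4 now contains 3, which forces r4c4 = 2.
6 is placed in column 1, which forces r6c1 = 2.
Row 6 already has 2, leaving r6c2 = 6.
Row 6 now contains 3, so r6c3 = 5.
Cage e needs two cells with sum 8, which forces r2c3 = 2.
2 is placed in column 4, which forces r2c4 = 6.
6 is placed in column 2, so r5c2 = 2.
Cage f needs two cells with quotient 3, leaving r5c3 = 6.
The full grid is 3 5 1 4 2 6 / 1 4 2 6 3 5 / 5 3 4 1 6 2 / 6 1 3 2 5 4 / 4 2 6 5 1 3 / 2 6 5 3 4 1.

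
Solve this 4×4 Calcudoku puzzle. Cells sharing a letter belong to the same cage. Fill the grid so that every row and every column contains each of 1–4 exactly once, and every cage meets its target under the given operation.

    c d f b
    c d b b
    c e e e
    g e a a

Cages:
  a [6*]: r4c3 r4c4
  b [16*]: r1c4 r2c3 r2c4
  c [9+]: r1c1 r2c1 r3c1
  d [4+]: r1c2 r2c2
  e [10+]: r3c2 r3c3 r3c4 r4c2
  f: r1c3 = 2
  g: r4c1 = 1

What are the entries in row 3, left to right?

4 2 1 3

F is a freebie, which forces r1c3 = 2.
2 is placed in row 1, which forces r1c4 = 4.
Column 3 now contains 2, leaving r2c3 = 4.
4 is placed in column 4, leaving r2c4 = 1.
Cage g is given, which forces r4c1 = 1.
Column 3 now contains 2; hence r4c3 = 3.
3 is placed in row 4, which forces r4c4 = 2.
Row 1 already has 4; hence r1c1 = 3.
Cage d needs two cells with sum 4, leaving r1c2 = 1.
Cage c needs sum 9, so r2c1 = 2.
1 is placed in row 2; hence r2c2 = 3.
The 3 cells of cage c must have sum 9, so r3c1 = 4.
The 4 cells of cage e must have sum 10, leaving r3c2 = 2.
Column 3 already has 3, so r3c3 = 1.
Column 4 now contains 2; hence r3c4 = 3.
2 is placed in row 4, so r4c2 = 4.
The full grid is 3 1 2 4 / 2 3 4 1 / 4 2 1 3 / 1 4 3 2.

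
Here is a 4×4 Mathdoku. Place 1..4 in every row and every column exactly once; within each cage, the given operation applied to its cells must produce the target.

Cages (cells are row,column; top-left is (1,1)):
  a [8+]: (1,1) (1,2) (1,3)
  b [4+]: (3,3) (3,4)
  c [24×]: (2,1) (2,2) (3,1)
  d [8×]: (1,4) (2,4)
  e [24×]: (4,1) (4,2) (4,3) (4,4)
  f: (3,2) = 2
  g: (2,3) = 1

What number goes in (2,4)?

4

Cage g is given; hence (2,3) = 1.
Cage f is given, which forces (3,2) = 2.
1 is placed in column 3, so (3,3) = 3.
Row 3 already has 3, leaving (3,4) = 1.
3 is placed in column 3, which forces (1,3) = 4.
4 is placed in row 1, which forces (1,4) = 2.
Cage c has product 24, leaving (2,1) = 2.
Cage c has product 24, so (2,2) = 3.
Column 4 already has 2, which forces (2,4) = 4.
Row 3 already has 3; hence (3,1) = 4.
Column 3 now contains 4, so (4,3) = 2.
Column 4 already has 4, which forces (4,4) = 3.
The 3 cells of cage a must have sum 8, leaving (1,1) = 3.
3 is placed in column 2; hence (1,2) = 1.
Row 4 already has 3, which forces (4,1) = 1.
Cage e has product 24, so (4,2) = 4.
Filled in: 3 1 4 2 / 2 3 1 4 / 4 2 3 1 / 1 4 2 3.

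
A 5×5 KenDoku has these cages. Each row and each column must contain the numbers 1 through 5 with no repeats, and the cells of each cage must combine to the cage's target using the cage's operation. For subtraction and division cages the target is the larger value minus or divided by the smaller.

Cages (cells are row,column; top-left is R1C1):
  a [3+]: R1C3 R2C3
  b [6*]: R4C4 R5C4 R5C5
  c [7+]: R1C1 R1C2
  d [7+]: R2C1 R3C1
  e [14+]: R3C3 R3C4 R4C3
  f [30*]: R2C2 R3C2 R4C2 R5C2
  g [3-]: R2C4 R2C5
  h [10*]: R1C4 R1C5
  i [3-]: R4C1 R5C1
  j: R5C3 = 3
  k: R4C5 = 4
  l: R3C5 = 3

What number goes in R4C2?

Cage e has sum 14, so R3C3 = 4.
The 3 cells of cage e must have sum 14; hence R3C4 = 5.
Cage l is a single given cell, so R3C5 = 3.
Cage e needs sum 14, so R4C3 = 5.
Cage k is a single given cell, so R4C5 = 4.
J is a freebie, leaving R5C3 = 3.
Column 4 already has 5, so R1C4 = 2.
Cage h's pair has product 10, so R1C5 = 5.
Cage d needs two cells with sum 7, leaving R2C1 = 5.
2 is placed in column 4, leaving R2C4 = 4.
5 is placed in column 5, which forces R2C5 = 1.
3 is placed in row 3, leaving R3C1 = 2.
2 is placed in row 3; hence R3C2 = 1.
Column 1 now contains 2; hence R4C1 = 1.
Cage b has product 6; hence R4C4 = 3.
Column 1 now contains 5; hence R5C1 = 4.
2 is placed in column 4, which forces R5C4 = 1.
Column 5 already has 1, so R5C5 = 2.
Column 1 now contains 4, leaving R1C1 = 3.
Cage c needs two cells with sum 7, leaving R1C2 = 4.
2 is placed in row 1, leaving R1C3 = 1.
Cage f has product 30; hence R2C2 = 3.
1 is placed in row 2, so R2C3 = 2.
Row 4 already has 3, which forces R4C2 = 2.
2 is placed in row 5, leaving R5C2 = 5.
The full grid is 3 4 1 2 5 / 5 3 2 4 1 / 2 1 4 5 3 / 1 2 5 3 4 / 4 5 3 1 2.

2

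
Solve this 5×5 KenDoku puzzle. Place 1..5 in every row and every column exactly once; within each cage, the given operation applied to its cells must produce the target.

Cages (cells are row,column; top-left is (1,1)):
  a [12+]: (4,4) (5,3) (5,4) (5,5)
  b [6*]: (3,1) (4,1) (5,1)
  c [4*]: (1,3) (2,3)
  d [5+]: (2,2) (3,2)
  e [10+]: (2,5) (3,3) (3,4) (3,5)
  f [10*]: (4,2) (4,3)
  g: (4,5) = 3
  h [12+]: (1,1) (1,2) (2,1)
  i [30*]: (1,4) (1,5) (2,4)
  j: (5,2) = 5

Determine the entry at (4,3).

5

G is a freebie, so (4,5) = 3.
Cage j is given, so (5,2) = 5.
5 is placed in column 2, which forces (4,2) = 2.
Cage f's pair has product 10, so (4,3) = 5.
Row 4 already has 5, so (4,4) = 4.
Row 4 now contains 2, which forces (4,1) = 1.
In row 1, 1 can only go at (1,3), so (1,3) = 1.
1 is placed in column 3; hence (2,3) = 4.
4 is placed in column 3, so (5,3) = 3.
Row 5 now contains 3, which forces (5,4) = 1.
Row 5 already has 1; hence (5,5) = 4.
Row 2 already has 4, leaving (2,2) = 1.
Cage e has sum 10, leaving (2,5) = 2.
Cage b has product 6; hence (3,1) = 3.
Cage d's pair has sum 5; hence (3,2) = 4.
Column 3 now contains 3, so (3,3) = 2.
Cage e has sum 10, leaving (3,4) = 5.
The 4 cells of cage e must have sum 10, so (3,5) = 1.
Row 5 now contains 3, leaving (5,1) = 2.
The 3 cells of cage h must have sum 12, so (1,1) = 4.
Column 2 now contains 4, so (1,2) = 3.
The 3 cells of cage i must have product 30, so (1,4) = 2.
Column 5 already has 2, leaving (1,5) = 5.
Column 1 now contains 3, leaving (2,1) = 5.
Column 4 now contains 5, which forces (2,4) = 3.
Filled in: 4 3 1 2 5 / 5 1 4 3 2 / 3 4 2 5 1 / 1 2 5 4 3 / 2 5 3 1 4.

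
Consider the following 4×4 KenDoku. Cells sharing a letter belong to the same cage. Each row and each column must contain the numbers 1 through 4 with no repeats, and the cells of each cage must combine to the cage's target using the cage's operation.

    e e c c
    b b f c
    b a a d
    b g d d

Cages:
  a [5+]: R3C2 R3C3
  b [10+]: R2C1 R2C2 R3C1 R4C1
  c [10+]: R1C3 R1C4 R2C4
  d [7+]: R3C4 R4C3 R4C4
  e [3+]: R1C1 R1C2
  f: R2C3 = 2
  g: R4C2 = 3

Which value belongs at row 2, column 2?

1

Cage f is given, leaving R2C3 = 2.
G is a freebie, which forces R4C2 = 3.
In row 1, 3 can only go at R1C3, so R1C3 = 3.
Cage c needs sum 10, so R1C4 = 4.
Cage c has sum 10; hence R2C4 = 3.
The 4 cells of cage b must have sum 10, so R3C1 = 3.
The 4 cells of cage b must have sum 10, which forces R4C1 = 2.
Cage d has sum 7, leaving R4C3 = 4.
Row 4 already has 2, leaving R4C4 = 1.
Column 1 now contains 2, which forces R1C1 = 1.
The two cells of cage e must have sum 3, so R1C2 = 2.
1 is placed in column 1, leaving R2C1 = 4.
Row 2 now contains 4, leaving R2C2 = 1.
Cage a's pair has sum 5, leaving R3C2 = 4.
Column 3 already has 4, which forces R3C3 = 1.
Column 4 already has 1, leaving R3C4 = 2.
The full grid is 1 2 3 4 / 4 1 2 3 / 3 4 1 2 / 2 3 4 1.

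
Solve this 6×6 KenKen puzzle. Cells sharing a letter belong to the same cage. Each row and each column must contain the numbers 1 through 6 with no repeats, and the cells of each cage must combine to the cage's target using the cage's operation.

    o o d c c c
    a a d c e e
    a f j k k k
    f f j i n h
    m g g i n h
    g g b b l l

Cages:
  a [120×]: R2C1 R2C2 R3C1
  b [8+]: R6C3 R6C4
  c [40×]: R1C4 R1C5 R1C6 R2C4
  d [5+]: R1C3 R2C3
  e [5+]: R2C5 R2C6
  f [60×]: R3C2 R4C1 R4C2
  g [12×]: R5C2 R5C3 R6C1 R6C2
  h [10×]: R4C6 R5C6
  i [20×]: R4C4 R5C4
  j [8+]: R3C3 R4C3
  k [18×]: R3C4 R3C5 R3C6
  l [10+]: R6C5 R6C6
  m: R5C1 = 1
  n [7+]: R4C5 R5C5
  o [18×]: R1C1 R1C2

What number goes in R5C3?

Cage m is a single given cell, leaving R5C1 = 1.
The 4 cells of cage g must have product 12; hence R6C1 = 2.
The 4 cells of cage g must have product 12, which forces R6C2 = 1.
In row 4, 1 can only go at R4C5, so R4C5 = 1.
The two cells of cage n must have sum 7, leaving R5C5 = 6.
Column 5 already has 6; hence R6C5 = 4.
Row 6 now contains 4; hence R6C6 = 6.
Cage k has product 18; hence R3C4 = 6.
Column 5 already has 6; hence R3C5 = 3.
The 3 cells of cage k must have product 18, which forces R3C6 = 1.
3 is placed in column 5, which forces R2C5 = 2.
Cage e needs two cells with sum 5, so R2C6 = 3.
Column 5 already has 2, leaving R1C5 = 5.
The only place for 4 in row 5 is R5C4.
The 4 cells of cage c must have product 40, which forces R1C4 = 2.
The 4 cells of cage c must have product 40; hence R1C6 = 4.
4 is placed in column 4, which forces R2C4 = 1.
4 is placed in column 4, leaving R4C4 = 5.
Row 4 already has 5; hence R4C6 = 2.
2 is placed in column 6; hence R5C6 = 5.
Column 4 already has 5, which forces R6C4 = 3.
4 is placed in row 1; hence R1C3 = 1.
Row 2 now contains 1, so R2C3 = 4.
Cage f needs product 60; hence R3C2 = 5.
Row 3 already has 5, leaving R3C3 = 2.
2 is placed in column 3; hence R5C3 = 3.
Row 6 already has 3, which forces R6C3 = 5.
The 3 cells of cage a must have product 120, so R2C1 = 5.
5 is placed in column 2, so R2C2 = 6.
Row 3 already has 5, leaving R3C1 = 4.
4 is placed in column 1, which forces R4C1 = 3.
Row 4 now contains 3, so R4C2 = 4.
3 is placed in column 3, leaving R4C3 = 6.
Row 5 already has 3, which forces R5C2 = 2.
Column 1 now contains 3, leaving R1C1 = 6.
6 is placed in column 2; hence R1C2 = 3.
Filled in: 6 3 1 2 5 4 / 5 6 4 1 2 3 / 4 5 2 6 3 1 / 3 4 6 5 1 2 / 1 2 3 4 6 5 / 2 1 5 3 4 6.

3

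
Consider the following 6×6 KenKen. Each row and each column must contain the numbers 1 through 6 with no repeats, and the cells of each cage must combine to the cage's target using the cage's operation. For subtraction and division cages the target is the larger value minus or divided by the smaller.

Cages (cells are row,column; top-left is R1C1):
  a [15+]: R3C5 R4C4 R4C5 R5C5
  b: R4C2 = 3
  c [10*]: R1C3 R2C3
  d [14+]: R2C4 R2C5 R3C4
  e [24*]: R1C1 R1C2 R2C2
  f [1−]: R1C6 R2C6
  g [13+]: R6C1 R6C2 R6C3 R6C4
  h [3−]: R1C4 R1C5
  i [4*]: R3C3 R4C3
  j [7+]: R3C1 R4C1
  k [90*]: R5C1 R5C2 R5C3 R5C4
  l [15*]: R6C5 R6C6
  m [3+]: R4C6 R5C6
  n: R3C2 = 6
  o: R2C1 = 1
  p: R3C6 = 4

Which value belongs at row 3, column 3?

Cage o is a single given cell; hence R2C1 = 1.
N is a freebie, which forces R3C2 = 6.
Cage p is given; hence R3C6 = 4.
Cage b is a single given cell, so R4C2 = 3.
Row 3 already has 4; hence R3C3 = 1.
Cage i needs two cells with product 4, leaving R4C3 = 4.
The only place for 4 in row 5 is R5C5.
In row 3, 2 can only go at R3C1, so R3C1 = 2.
Column 1 now contains 2; hence R4C1 = 5.
The 4 cells of cage a must have sum 15, so R3C5 = 3.
3 is placed in column 5, which forces R6C5 = 5.
Row 6 now contains 5, leaving R6C6 = 3.
The 3 cells of cage d must have sum 14, so R2C4 = 3.
Column 5 already has 5; hence R2C5 = 6.
Row 3 now contains 3; hence R3C4 = 5.
Column 5 now contains 6, leaving R4C5 = 2.
Row 4 already has 2, leaving R4C6 = 1.
Column 6 now contains 1; hence R5C6 = 2.
5 is placed in column 4; hence R1C4 = 4.
Column 5 now contains 2, which forces R1C5 = 1.
The two cells of cage f must have difference 1; hence R1C6 = 6.
Column 6 already has 2, leaving R2C6 = 5.
Row 4 already has 2, leaving R4C4 = 6.
Column 4 now contains 6, leaving R5C4 = 1.
1 is placed in column 4, so R6C4 = 2.
Row 1 now contains 6, leaving R1C1 = 3.
Row 1 now contains 1, leaving R1C2 = 2.
The two cells of cage c must have product 10, leaving R1C3 = 5.
Cage e needs product 24, so R2C2 = 4.
Row 2 already has 5; hence R2C3 = 2.
Column 1 now contains 3, so R5C1 = 6.
Row 5 now contains 1, which forces R5C2 = 5.
6 is placed in row 5, leaving R5C3 = 3.
The 4 cells of cage g must have sum 13, leaving R6C1 = 4.
Cage g needs sum 13, which forces R6C2 = 1.
Row 6 already has 2, so R6C3 = 6.
Filled in: 3 2 5 4 1 6 / 1 4 2 3 6 5 / 2 6 1 5 3 4 / 5 3 4 6 2 1 / 6 5 3 1 4 2 / 4 1 6 2 5 3.

1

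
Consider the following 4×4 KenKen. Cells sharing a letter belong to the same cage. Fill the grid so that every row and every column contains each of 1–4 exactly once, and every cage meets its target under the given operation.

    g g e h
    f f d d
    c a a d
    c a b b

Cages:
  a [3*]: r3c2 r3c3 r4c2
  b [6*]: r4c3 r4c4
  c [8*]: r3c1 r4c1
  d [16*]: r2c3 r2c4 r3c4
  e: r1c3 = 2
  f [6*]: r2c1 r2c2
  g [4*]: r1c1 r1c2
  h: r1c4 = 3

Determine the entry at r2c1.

E is a freebie, which forces r1c3 = 2.
Cage h is given, leaving r1c4 = 3.
Column 3 now contains 2, leaving r2c3 = 4.
4 is placed in row 2, leaving r2c4 = 1.
Cage a needs product 3, leaving r3c2 = 3.
Cage a needs product 3; hence r3c3 = 1.
The 3 cells of cage a must have product 3, so r4c2 = 1.
Column 3 now contains 2, leaving r4c3 = 3.
3 is placed in column 4, leaving r4c4 = 2.
Cage g's pair has product 4, leaving r1c1 = 1.
Column 2 now contains 1, leaving r1c2 = 4.
The two cells of cage f must have product 6; hence r2c1 = 3.
Column 2 now contains 3, which forces r2c2 = 2.
Cage c's pair has product 8, leaving r3c1 = 2.
2 is placed in column 4, which forces r3c4 = 4.
Row 4 already has 2, which forces r4c1 = 4.
Filled in: 1 4 2 3 / 3 2 4 1 / 2 3 1 4 / 4 1 3 2.

3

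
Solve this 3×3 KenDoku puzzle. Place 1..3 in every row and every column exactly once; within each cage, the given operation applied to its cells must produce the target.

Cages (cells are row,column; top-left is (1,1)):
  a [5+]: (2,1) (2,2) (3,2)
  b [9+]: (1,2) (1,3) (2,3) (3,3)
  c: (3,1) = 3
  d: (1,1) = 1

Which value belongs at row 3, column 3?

Cage d is a single given cell, leaving (1,1) = 1.
Cage b has sum 9, leaving (1,2) = 3.
Row 1 now contains 1; hence (1,3) = 2.
Column 1 now contains 1, leaving (2,1) = 2.
3 is placed in column 2, leaving (2,2) = 1.
1 is placed in row 2, which forces (2,3) = 3.
C is a freebie, which forces (3,1) = 3.
Column 2 now contains 1; hence (3,2) = 2.
Column 3 already has 3, so (3,3) = 1.
Filled in: 1 3 2 / 2 1 3 / 3 2 1.

1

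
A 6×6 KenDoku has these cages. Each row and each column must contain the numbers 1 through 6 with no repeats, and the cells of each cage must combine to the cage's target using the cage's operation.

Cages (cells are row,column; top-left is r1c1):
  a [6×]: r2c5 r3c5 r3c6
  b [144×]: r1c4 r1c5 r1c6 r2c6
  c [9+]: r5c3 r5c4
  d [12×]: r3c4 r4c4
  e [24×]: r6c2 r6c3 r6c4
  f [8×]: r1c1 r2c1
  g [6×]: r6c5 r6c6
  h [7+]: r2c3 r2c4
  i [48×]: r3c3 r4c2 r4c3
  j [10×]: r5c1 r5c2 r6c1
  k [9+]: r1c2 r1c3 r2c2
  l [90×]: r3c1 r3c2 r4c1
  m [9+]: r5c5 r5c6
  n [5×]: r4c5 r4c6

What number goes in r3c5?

1

Row 6 needs a 5, and only r6c1 is open for it.
Cage l needs product 90, leaving r3c2 = 5.
Row 1 needs a 5, and only r1c3 is open for it.
The only place for 5 in row 2 is r2c4.
Cage h needs two cells with sum 7, which forces r2c3 = 2.
Cage f needs two cells with product 8; hence r1c1 = 2.
2 is placed in row 2, which forces r2c1 = 4.
Column 1 now contains 2, so r5c1 = 1.
Row 5 now contains 1, leaving r5c2 = 2.
Cage b needs product 144; hence r2c6 = 6.
Cage i needs product 48, which forces r3c3 = 4.
Column 2 now contains 2, leaving r4c2 = 4.
The 3 cells of cage i must have product 48; hence r4c3 = 3.
3 is placed in column 3, leaving r5c3 = 6.
Row 5 already has 6, so r5c4 = 3.
Column 3 already has 6, so r6c3 = 1.
Cage l needs product 90, leaving r3c1 = 3.
Row 4 already has 3; hence r4c1 = 6.
Row 4 already has 6, so r4c4 = 2.
The 3 cells of cage e must have product 24, so r6c2 = 6.
Cage e needs product 24, leaving r6c4 = 4.
2 is placed in column 4, leaving r3c4 = 6.
6 is placed in column 4; hence r1c4 = 1.
The 4 cells of cage b must have product 144, leaving r1c5 = 6.
Cage b needs product 144, so r1c6 = 4.
Cage a has product 6; hence r2c5 = 3.
4 is placed in column 6, so r5c6 = 5.
3 is placed in column 5; hence r6c5 = 2.
2 is placed in row 6; hence r6c6 = 3.
1 is placed in row 1; hence r1c2 = 3.
Row 2 already has 3; hence r2c2 = 1.
Column 5 now contains 2; hence r3c5 = 1.
Cage a needs product 6, leaving r3c6 = 2.
The two cells of cage n must have product 5, so r4c5 = 5.
5 is placed in column 6, leaving r4c6 = 1.
5 is placed in row 5; hence r5c5 = 4.
Completed grid: 2 3 5 1 6 4 / 4 1 2 5 3 6 / 3 5 4 6 1 2 / 6 4 3 2 5 1 / 1 2 6 3 4 5 / 5 6 1 4 2 3.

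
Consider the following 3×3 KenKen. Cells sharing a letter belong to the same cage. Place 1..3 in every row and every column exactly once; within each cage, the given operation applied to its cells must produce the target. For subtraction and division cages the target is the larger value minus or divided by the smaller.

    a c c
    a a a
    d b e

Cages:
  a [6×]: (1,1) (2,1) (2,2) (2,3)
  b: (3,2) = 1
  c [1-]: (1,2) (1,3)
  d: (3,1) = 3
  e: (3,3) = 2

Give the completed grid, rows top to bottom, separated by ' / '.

Cage a needs product 6; hence (1,1) = 1.
Cage d is given; hence (3,1) = 3.
B is a freebie, so (3,2) = 1.
Cage e is given, which forces (3,3) = 2.
Cage c's pair has difference 1, leaving (1,2) = 2.
Column 3 already has 2; hence (1,3) = 3.
Column 1 now contains 3, so (2,1) = 2.
The 4 cells of cage a must have product 6, so (2,2) = 3.
The 4 cells of cage a must have product 6, which forces (2,3) = 1.

1 2 3 / 2 3 1 / 3 1 2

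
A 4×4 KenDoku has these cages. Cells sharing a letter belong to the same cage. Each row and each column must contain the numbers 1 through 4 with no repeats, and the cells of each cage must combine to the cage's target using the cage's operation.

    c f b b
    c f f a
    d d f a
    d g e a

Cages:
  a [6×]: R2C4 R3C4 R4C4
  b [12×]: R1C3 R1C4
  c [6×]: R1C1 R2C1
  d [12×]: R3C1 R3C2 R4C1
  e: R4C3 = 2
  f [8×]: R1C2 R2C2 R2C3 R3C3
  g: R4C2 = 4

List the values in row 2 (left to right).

Cage g is a single given cell; hence R4C2 = 4.
E is a freebie, leaving R4C3 = 2.
Cage d has product 12; hence R3C1 = 4.
4 is placed in row 3; hence R3C3 = 1.
Column 3 now contains 1, which forces R2C3 = 4.
Row 3 already has 1, which forces R3C2 = 3.
3 is placed in row 3, which forces R3C4 = 2.
Cage d needs product 12; hence R4C1 = 1.
Row 4 already has 1, leaving R4C4 = 3.
4 is placed in column 3, so R1C3 = 3.
Column 4 already has 3; hence R1C4 = 4.
Column 4 already has 3, which forces R2C4 = 1.
Row 1 now contains 3, so R1C1 = 2.
The 4 cells of cage f must have product 8; hence R1C2 = 1.
Cage c's pair has product 6, which forces R2C1 = 3.
1 is placed in row 2; hence R2C2 = 2.
Completed grid: 2 1 3 4 / 3 2 4 1 / 4 3 1 2 / 1 4 2 3.

3 2 4 1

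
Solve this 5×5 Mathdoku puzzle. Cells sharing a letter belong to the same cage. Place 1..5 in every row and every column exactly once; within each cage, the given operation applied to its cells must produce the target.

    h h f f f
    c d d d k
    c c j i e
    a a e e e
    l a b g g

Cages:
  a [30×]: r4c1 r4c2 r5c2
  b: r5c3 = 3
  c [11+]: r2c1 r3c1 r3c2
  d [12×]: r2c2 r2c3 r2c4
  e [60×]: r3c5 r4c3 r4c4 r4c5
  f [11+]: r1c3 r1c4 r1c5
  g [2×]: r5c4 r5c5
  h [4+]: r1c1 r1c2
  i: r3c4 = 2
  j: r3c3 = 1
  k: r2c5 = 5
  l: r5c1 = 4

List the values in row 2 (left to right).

Cage k is given, which forces r2c5 = 5.
Cage j is a single given cell, which forces r3c3 = 1.
Cage i is a single given cell, so r3c4 = 2.
Cage l is a single given cell, leaving r5c1 = 4.
Cage b is given, so r5c3 = 3.
2 is placed in column 4, so r5c4 = 1.
Row 5 already has 1, which forces r5c5 = 2.
Cage f needs sum 11; hence r1c3 = 2.
Cage f needs sum 11, so r1c4 = 5.
Column 5 already has 2, so r1c5 = 4.
The 3 cells of cage d must have product 12, leaving r2c2 = 1.
3 is placed in column 3, which forces r2c3 = 4.
Cage d needs product 12, leaving r2c4 = 3.
Cage c has sum 11, so r3c1 = 5.
4 is placed in column 5, so r3c5 = 3.
Column 3 already has 4, so r4c3 = 5.
3 is placed in column 4; hence r4c4 = 4.
Cage e has product 60, which forces r4c5 = 1.
Row 5 now contains 2, so r5c2 = 5.
Cage h needs two cells with sum 4, which forces r1c1 = 1.
Column 2 now contains 1; hence r1c2 = 3.
Row 2 already has 3, so r2c1 = 2.
Row 3 now contains 3, so r3c2 = 4.
Column 1 now contains 2, so r4c1 = 3.
3 is placed in column 2; hence r4c2 = 2.
Completed grid: 1 3 2 5 4 / 2 1 4 3 5 / 5 4 1 2 3 / 3 2 5 4 1 / 4 5 3 1 2.

2 1 4 3 5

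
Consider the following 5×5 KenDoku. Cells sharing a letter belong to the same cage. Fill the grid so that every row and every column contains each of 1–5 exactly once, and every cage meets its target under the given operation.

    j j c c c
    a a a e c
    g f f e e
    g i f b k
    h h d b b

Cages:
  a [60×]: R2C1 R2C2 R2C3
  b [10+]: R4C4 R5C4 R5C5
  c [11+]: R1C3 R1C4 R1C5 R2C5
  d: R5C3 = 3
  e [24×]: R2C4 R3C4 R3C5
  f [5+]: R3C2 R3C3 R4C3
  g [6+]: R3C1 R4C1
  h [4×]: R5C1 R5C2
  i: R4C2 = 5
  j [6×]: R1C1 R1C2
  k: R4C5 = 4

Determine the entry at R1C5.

Cage i is a single given cell, which forces R4C2 = 5.
Cage k is a single given cell, which forces R4C5 = 4.
Cage d is a single given cell, leaving R5C3 = 3.
Cage f has sum 5, leaving R3C2 = 2.
Column 3 already has 3, which forces R3C3 = 1.
Row 3 already has 2, which forces R3C5 = 3.
The 3 cells of cage f must have sum 5, so R4C3 = 2.
Cage j needs two cells with product 6; hence R1C1 = 2.
2 is placed in column 2, which forces R1C2 = 3.
3 is placed in row 1; hence R1C4 = 1.
Row 1 now contains 1, so R1C5 = 5.
Column 2 now contains 3, so R2C2 = 4.
Row 2 now contains 4, so R2C3 = 5.
The 3 cells of cage e must have product 24, which forces R2C4 = 2.
2 is placed in row 2, leaving R2C5 = 1.
Cage g needs two cells with sum 6; hence R3C1 = 5.
3 is placed in row 3, so R3C4 = 4.
Row 4 already has 2, which forces R4C1 = 1.
Column 4 now contains 1; hence R4C4 = 3.
Column 1 now contains 1; hence R5C1 = 4.
4 is placed in column 2, so R5C2 = 1.
Column 4 now contains 4; hence R5C4 = 5.
5 is placed in column 5, so R5C5 = 2.
Row 1 now contains 5, leaving R1C3 = 4.
Row 2 already has 5, which forces R2C1 = 3.
The full grid is 2 3 4 1 5 / 3 4 5 2 1 / 5 2 1 4 3 / 1 5 2 3 4 / 4 1 3 5 2.

5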